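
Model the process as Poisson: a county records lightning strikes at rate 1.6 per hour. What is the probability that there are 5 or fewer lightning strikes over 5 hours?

Over the interval, μ = 1.6 × 5 = 8 (5 hours).
P(N ≤ 5) = Σ_{j=0}^{5} e^(−μ) μ^j/j! ≈ 0.1912.

0.1912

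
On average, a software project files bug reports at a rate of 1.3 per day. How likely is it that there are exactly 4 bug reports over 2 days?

0.1414

Over the interval, μ = 1.3 × 2 = 2.6 (2 days).
P(N = 4) = e^(−μ) μ^4/4! = e^(−2.6) · 2.6^4/24 ≈ 0.1414.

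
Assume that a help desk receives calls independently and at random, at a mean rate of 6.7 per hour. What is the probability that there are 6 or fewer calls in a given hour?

With mean μ = 6.7 per hour,
P(N ≤ 6) = Σ_{j=0}^{6} e^(−μ) μ^j/j! ≈ 0.4953.

0.4953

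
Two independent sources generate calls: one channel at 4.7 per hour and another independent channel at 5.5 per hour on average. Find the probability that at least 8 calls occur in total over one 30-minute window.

0.1440

Independent Poisson processes superpose: combined rate λ = 4.7 + 5.5 = 10.2 per hour.
Over the interval, μ = 10.2 × 0.5 = 5.1 (a 30-minute window = 0.5 hours).
P(N ≥ 8) = 1 − P(N ≤ 7) ≈ 0.1440.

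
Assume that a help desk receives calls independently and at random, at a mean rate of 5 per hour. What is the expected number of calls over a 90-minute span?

7.5

E[N] = λt = 5 × 1.5 = 7.5 (a 90-minute span = 1.5 hours).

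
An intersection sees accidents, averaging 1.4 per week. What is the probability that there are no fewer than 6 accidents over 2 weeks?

0.0651

Over the interval, μ = 1.4 × 2 = 2.8 (2 weeks).
P(N ≥ 6) = 1 − P(N ≤ 5) = 1 − Σ_{j=0}^{5} e^(−μ) μ^j/j! ≈ 0.0651.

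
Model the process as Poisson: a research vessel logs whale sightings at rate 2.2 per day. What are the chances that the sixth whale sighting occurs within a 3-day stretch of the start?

0.6453

Over the interval, μ = 2.2 × 3 = 6.6 (a 3-day stretch = 3 days).
The sixth arrival falls in the interval iff at least 6 events occur there: P(S_6 ≤ t) = P(N ≥ 6) = 1 − P(N ≤ 5) ≈ 0.6453.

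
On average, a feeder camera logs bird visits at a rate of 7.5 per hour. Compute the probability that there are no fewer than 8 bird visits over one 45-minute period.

0.2062

Over the interval, μ = 7.5 × 0.75 = 5.625 (a 45-minute period = 0.75 hours).
P(N ≥ 8) = 1 − P(N ≤ 7) = 1 − Σ_{j=0}^{7} e^(−μ) μ^j/j! ≈ 0.2062.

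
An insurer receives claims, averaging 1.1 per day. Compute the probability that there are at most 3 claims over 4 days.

0.3594

Over the interval, μ = 1.1 × 4 = 4.4 (4 days).
P(N ≤ 3) = Σ_{j=0}^{3} e^(−μ) μ^j/j! ≈ 0.3594.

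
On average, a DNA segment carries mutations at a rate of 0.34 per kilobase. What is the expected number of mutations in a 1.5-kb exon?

0.51

E[N] = λt = 0.34 × 1.5 = 0.51 (a 1.5-kb exon = 1.5 kilobases).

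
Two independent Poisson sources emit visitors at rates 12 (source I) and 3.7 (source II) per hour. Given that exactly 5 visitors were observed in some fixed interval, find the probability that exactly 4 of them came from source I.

0.4022

Given the total, each event is independently from source I with probability p = λ_I/(λ_I+λ_II) = 12/15.7 ≈ 0.7643.
So K ~ Binomial(5, 12/15.7): P(K = 4) = C(5,4) · (12/15.7)^4 · (3.7/15.7)^1 ≈ 0.4022.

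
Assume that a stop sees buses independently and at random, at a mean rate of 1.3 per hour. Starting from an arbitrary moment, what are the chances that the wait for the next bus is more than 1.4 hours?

The wait for the next event is exponential with rate λ = 1.3 per hour.
P(T > 1.4) = e^(−λt) = e^(−1.3 × 1.4) = e^(−1.82) ≈ 0.1620.

0.1620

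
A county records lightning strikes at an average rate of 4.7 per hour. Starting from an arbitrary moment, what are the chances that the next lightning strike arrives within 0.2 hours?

0.6094

Inter-arrival times are exponential with rate λ = 4.7 per hour.
P(T ≤ 0.2) = 1 − e^(−λt) = 1 − e^(−4.7 × 0.2) = 1 − e^(−0.94) ≈ 0.6094.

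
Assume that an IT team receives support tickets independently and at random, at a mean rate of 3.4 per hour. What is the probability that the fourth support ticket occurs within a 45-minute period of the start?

Over the interval, μ = 3.4 × 0.75 = 2.55 (a 45-minute period = 0.75 hours).
The fourth arrival falls in the interval iff at least 4 events occur there: P(S_4 ≤ t) = P(N ≥ 4) = 1 − P(N ≤ 3) ≈ 0.2532.

0.2532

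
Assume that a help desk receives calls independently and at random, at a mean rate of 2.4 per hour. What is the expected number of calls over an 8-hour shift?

E[N] = λt = 2.4 × 8 = 19.2 (an 8-hour shift = 8 hours).

19.2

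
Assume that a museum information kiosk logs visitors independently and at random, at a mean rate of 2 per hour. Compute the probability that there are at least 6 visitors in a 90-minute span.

Over the interval, μ = 2 × 1.5 = 3 (a 90-minute span = 1.5 hours).
P(N ≥ 6) = 1 − P(N ≤ 5) = 1 − Σ_{j=0}^{5} e^(−μ) μ^j/j! ≈ 0.0839.

0.0839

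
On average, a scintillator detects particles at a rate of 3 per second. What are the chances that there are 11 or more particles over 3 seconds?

Over the interval, μ = 3 × 3 = 9 (3 seconds).
P(N ≥ 11) = 1 − P(N ≤ 10) = 1 − Σ_{j=0}^{10} e^(−μ) μ^j/j! ≈ 0.2940.

0.2940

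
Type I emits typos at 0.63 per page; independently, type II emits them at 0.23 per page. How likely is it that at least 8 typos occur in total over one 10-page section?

Independent Poisson processes superpose: combined rate λ = 0.63 + 0.23 = 0.86 per page.
Over the interval, μ = 0.86 × 10 = 8.6 (a 10-page section = 10 pages).
P(N ≥ 8) = 1 − P(N ≤ 7) ≈ 0.6272.

0.6272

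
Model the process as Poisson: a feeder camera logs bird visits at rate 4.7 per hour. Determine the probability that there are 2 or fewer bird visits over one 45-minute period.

0.3162

Over the interval, μ = 4.7 × 0.75 = 3.525 (a 45-minute period = 0.75 hours).
P(N ≤ 2) = Σ_{j=0}^{2} e^(−μ) μ^j/j! ≈ 0.3162.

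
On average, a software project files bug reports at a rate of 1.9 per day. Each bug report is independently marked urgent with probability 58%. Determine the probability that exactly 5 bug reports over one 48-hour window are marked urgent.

Thinning: the bug reports that are marked urgent themselves form a Poisson process with rate 0.58 × 1.9 = 1.102 per day.
Over the interval, μ = 1.102 × 2 = 2.204 (a 48-hour window = 2 days).
P(N = 5) = e^(−2.204) · 2.204^5/5! ≈ 0.0478.

0.0478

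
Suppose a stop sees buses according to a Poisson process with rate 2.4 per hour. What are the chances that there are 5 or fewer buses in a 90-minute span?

0.8441

Over the interval, μ = 2.4 × 1.5 = 3.6 (a 90-minute span = 1.5 hours).
P(N ≤ 5) = Σ_{j=0}^{5} e^(−μ) μ^j/j! ≈ 0.8441.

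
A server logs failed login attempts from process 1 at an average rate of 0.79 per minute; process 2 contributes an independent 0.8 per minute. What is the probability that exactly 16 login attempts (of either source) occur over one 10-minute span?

0.0992

Independent Poisson processes superpose: combined rate λ = 0.79 + 0.8 = 1.59 per minute.
Over the interval, μ = 1.59 × 10 = 15.9 (a 10-minute span = 10 minutes).
P(N = 16) = e^(−15.9) · 15.9^16/16! ≈ 0.0992.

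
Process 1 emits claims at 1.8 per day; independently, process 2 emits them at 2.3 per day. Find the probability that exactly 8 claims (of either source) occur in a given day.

0.0328

Independent Poisson processes superpose: combined rate λ = 1.8 + 2.3 = 4.1 per day.
So μ = 4.1.
P(N = 8) = e^(−4.1) · 4.1^8/8! ≈ 0.0328.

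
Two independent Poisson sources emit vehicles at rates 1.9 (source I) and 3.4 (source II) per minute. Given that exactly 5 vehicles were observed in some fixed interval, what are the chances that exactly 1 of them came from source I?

0.3036

Given the total, each event is independently from source I with probability p = λ_I/(λ_I+λ_II) = 1.9/5.3 ≈ 0.3585.
So K ~ Binomial(5, 1.9/5.3): P(K = 1) = C(5,1) · (1.9/5.3)^1 · (3.4/5.3)^4 ≈ 0.3036.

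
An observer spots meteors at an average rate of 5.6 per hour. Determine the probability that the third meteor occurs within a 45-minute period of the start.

Over the interval, μ = 5.6 × 0.75 = 4.2 (a 45-minute period = 0.75 hours).
The third arrival falls in the interval iff at least 3 events occur there: P(S_3 ≤ t) = P(N ≥ 3) = 1 − P(N ≤ 2) ≈ 0.7898.

0.7898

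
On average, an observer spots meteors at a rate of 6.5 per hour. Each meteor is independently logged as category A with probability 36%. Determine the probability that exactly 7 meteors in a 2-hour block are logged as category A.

0.0905

Thinning: the meteors that are logged as category A themselves form a Poisson process with rate 0.36 × 6.5 = 2.34 per hour.
Over the interval, μ = 2.34 × 2 = 4.68 (a 2-hour block = 2 hours).
P(N = 7) = e^(−4.68) · 4.68^7/7! ≈ 0.0905.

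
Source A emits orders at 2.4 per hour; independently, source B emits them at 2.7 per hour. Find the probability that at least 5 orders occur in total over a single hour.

0.5769

Independent Poisson processes superpose: combined rate λ = 2.4 + 2.7 = 5.1 per hour.
So μ = 5.1.
P(N ≥ 5) = 1 − P(N ≤ 4) ≈ 0.5769.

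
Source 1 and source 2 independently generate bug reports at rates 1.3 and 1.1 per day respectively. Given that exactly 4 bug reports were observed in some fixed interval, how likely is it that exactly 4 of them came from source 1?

0.0861

Given the total, each event is independently from source 1 with probability p = λ_1/(λ_1+λ_2) = 1.3/2.4 ≈ 0.5417.
So K ~ Binomial(4, 1.3/2.4): P(K = 4) = C(4,4) · (1.3/2.4)^4 · (1.1/2.4)^0 ≈ 0.0861.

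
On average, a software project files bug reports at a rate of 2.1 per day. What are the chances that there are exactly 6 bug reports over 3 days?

0.1595

Over the interval, μ = 2.1 × 3 = 6.3 (3 days).
P(N = 6) = e^(−μ) μ^6/6! = e^(−6.3) · 6.3^6/720 ≈ 0.1595.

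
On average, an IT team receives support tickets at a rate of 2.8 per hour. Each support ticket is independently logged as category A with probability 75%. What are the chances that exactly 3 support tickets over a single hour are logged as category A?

0.1890

Thinning: the support tickets that are logged as category A themselves form a Poisson process with rate 0.75 × 2.8 = 2.1 per hour.
So μ = 2.1.
P(N = 3) = e^(−2.1) · 2.1^3/3! ≈ 0.1890.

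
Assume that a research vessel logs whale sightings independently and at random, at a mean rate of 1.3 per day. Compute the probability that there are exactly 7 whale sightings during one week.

Over the interval, μ = 1.3 × 7 = 9.1 (a week = 7 days).
P(N = 7) = e^(−μ) μ^7/7! = e^(−9.1) · 9.1^7/5040 ≈ 0.1145.

0.1145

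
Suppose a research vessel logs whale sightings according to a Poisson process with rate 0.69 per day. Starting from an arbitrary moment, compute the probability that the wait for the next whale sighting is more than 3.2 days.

0.1099

The wait for the next event is exponential with rate λ = 0.69 per day.
P(T > 3.2) = e^(−λt) = e^(−0.69 × 3.2) = e^(−2.208) ≈ 0.1099.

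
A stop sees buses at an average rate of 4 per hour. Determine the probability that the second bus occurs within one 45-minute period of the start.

0.8009

Over the interval, μ = 4 × 0.75 = 3 (a 45-minute period = 0.75 hours).
The second arrival falls in the interval iff at least 2 events occur there: P(S_2 ≤ t) = P(N ≥ 2) = 1 − P(N ≤ 1) ≈ 0.8009.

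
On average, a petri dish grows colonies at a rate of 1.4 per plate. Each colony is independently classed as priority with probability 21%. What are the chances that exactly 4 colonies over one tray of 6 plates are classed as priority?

Thinning: the colonies that are classed as priority themselves form a Poisson process with rate 0.21 × 1.4 = 0.294 per plate.
Over the interval, μ = 0.294 × 6 = 1.764 (a tray of 6 plates = 6 plates).
P(N = 4) = e^(−1.764) · 1.764^4/4! ≈ 0.0691.

0.0691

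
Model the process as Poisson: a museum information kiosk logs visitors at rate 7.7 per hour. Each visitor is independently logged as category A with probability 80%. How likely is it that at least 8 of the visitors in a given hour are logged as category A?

Thinning: the visitors that are logged as category A themselves form a Poisson process with rate 0.8 × 7.7 = 6.16 per hour.
So μ = 6.16.
P(N ≥ 8) = 1 − P(N ≤ 7) ≈ 0.2783.

0.2783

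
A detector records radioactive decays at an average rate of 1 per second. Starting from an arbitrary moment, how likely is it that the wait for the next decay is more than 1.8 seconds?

The wait for the next event is exponential with rate λ = 1 per second.
P(T > 1.8) = e^(−λt) = e^(−1 × 1.8) = e^(−1.8) ≈ 0.1653.

0.1653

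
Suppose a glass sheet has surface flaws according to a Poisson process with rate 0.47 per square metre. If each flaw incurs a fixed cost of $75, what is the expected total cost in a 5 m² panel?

E[N] = 0.47 × 5 = 2.35 (a 5 m² panel = 5 square metres); E[cost] = 2.35 × $75 = $176.25.

$176.25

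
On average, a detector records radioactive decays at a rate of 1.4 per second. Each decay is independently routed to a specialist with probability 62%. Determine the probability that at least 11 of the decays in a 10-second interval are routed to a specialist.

0.2568

Thinning: the decays that are routed to a specialist themselves form a Poisson process with rate 0.62 × 1.4 = 0.868 per second.
Over the interval, μ = 0.868 × 10 = 8.68 (a 10-second interval = 10 seconds).
P(N ≥ 11) = 1 − P(N ≤ 10) ≈ 0.2568.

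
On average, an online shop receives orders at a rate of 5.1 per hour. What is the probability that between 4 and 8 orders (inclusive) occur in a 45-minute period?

Over the interval, μ = 5.1 × 0.75 = 3.825 (a 45-minute period = 0.75 hours).
P(4 ≤ N ≤ 8) = Σ_{j=4}^{8} e^(−3.825) · 3.825^j/j! ≈ 0.5150.

0.5150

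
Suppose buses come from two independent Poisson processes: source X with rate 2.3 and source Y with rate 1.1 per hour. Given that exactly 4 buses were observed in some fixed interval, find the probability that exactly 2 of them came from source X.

0.2874

Given the total, each event is independently from source X with probability p = λ_X/(λ_X+λ_Y) = 2.3/3.4 ≈ 0.6765.
So K ~ Binomial(4, 2.3/3.4): P(K = 2) = C(4,2) · (2.3/3.4)^2 · (1.1/3.4)^2 ≈ 0.2874.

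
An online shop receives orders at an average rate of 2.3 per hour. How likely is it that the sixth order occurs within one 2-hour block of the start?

Over the interval, μ = 2.3 × 2 = 4.6 (a 2-hour block = 2 hours).
The sixth arrival falls in the interval iff at least 6 events occur there: P(S_6 ≤ t) = P(N ≥ 6) = 1 − P(N ≤ 5) ≈ 0.3142.

0.3142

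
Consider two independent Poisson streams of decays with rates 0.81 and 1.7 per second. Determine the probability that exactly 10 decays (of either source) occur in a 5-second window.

Independent Poisson processes superpose: combined rate λ = 0.81 + 1.7 = 2.51 per second.
Over the interval, μ = 2.51 × 5 = 12.55 (a 5-second window = 5 seconds).
P(N = 10) = e^(−12.55) · 12.55^10/10! ≈ 0.0947.

0.0947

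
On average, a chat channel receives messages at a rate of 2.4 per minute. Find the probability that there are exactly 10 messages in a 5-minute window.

0.1048

Over the interval, μ = 2.4 × 5 = 12 (a 5-minute window = 5 minutes).
P(N = 10) = e^(−μ) μ^10/10! = e^(−12) · 12^10/3628800 ≈ 0.1048.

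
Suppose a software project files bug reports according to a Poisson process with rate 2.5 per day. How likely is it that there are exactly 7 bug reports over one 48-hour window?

0.1044

Over the interval, μ = 2.5 × 2 = 5 (a 48-hour window = 2 days).
P(N = 7) = e^(−μ) μ^7/7! = e^(−5) · 5^7/5040 ≈ 0.1044.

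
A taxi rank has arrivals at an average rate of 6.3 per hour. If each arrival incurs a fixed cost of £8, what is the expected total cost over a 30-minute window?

£25.2

E[N] = 6.3 × 0.5 = 3.15 (a 30-minute window = 0.5 hours); E[cost] = 3.15 × £8 = £25.2.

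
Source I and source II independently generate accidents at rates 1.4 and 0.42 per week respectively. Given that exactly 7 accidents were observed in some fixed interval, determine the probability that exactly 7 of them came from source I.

0.1594

Given the total, each event is independently from source I with probability p = λ_I/(λ_I+λ_II) = 1.4/1.82 ≈ 0.7692.
So K ~ Binomial(7, 1.4/1.82): P(K = 7) = C(7,7) · (1.4/1.82)^7 · (0.42/1.82)^0 ≈ 0.1594.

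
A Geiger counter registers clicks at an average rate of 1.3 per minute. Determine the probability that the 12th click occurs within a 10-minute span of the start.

0.6468

Over the interval, μ = 1.3 × 10 = 13 (a 10-minute span = 10 minutes).
The 12th arrival falls in the interval iff at least 12 events occur there: P(S_12 ≤ t) = P(N ≥ 12) = 1 − P(N ≤ 11) ≈ 0.6468.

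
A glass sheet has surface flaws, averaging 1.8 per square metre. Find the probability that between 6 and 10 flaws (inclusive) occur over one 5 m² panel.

Over the interval, μ = 1.8 × 5 = 9 (a 5 m² panel = 5 square metres).
P(6 ≤ N ≤ 10) = Σ_{j=6}^{10} e^(−9) · 9^j/j! ≈ 0.5903.

0.5903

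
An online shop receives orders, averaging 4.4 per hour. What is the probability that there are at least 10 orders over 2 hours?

Over the interval, μ = 4.4 × 2 = 8.8 (2 hours).
P(N ≥ 10) = 1 − P(N ≤ 9) = 1 − Σ_{j=0}^{9} e^(−μ) μ^j/j! ≈ 0.3863.

0.3863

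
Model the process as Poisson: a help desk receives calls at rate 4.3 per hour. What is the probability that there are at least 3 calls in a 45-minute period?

Over the interval, μ = 4.3 × 0.75 = 3.225 (a 45-minute period = 0.75 hours).
P(N ≥ 3) = 1 − P(N ≤ 2) = 1 − Σ_{j=0}^{2} e^(−μ) μ^j/j! ≈ 0.6253.

0.6253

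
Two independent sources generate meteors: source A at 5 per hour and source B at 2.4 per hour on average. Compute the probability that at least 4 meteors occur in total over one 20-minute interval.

0.2353

Independent Poisson processes superpose: combined rate λ = 5 + 2.4 = 7.4 per hour.
Over the interval, μ = 7.4 × 1/3 ≈ 2.46667 (a 20-minute interval = 1/3 hours).
P(N ≥ 4) = 1 − P(N ≤ 3) ≈ 0.2353.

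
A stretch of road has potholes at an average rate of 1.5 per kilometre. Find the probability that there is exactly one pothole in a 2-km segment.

Over the interval, μ = 1.5 × 2 = 3 (a 2-km segment = 2 kilometres).
P(N = 1) = e^(−μ) μ^1/1! = e^(−3) · 3^1/1 ≈ 0.1494.

0.1494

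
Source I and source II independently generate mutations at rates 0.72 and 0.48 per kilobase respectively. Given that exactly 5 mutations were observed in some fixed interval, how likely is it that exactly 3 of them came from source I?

Given the total, each event is independently from source I with probability p = λ_I/(λ_I+λ_II) = 0.72/1.2 = 0.6000.
So K ~ Binomial(5, 0.72/1.2): P(K = 3) = C(5,3) · (0.72/1.2)^3 · (0.48/1.2)^2 ≈ 0.3456.

0.3456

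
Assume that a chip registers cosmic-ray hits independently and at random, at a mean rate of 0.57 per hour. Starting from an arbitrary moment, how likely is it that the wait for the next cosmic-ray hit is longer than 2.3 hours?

0.2696

The wait for the next event is exponential with rate λ = 0.57 per hour.
P(T > 2.3) = e^(−λt) = e^(−0.57 × 2.3) = e^(−1.311) ≈ 0.2696.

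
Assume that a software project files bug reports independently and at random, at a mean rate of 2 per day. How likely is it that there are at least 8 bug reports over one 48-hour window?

0.0511

Over the interval, μ = 2 × 2 = 4 (a 48-hour window = 2 days).
P(N ≥ 8) = 1 − P(N ≤ 7) = 1 − Σ_{j=0}^{7} e^(−μ) μ^j/j! ≈ 0.0511.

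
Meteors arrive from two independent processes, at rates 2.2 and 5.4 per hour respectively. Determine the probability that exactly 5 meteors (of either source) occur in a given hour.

Independent Poisson processes superpose: combined rate λ = 2.2 + 5.4 = 7.6 per hour.
So μ = 7.6.
P(N = 5) = e^(−7.6) · 7.6^5/5! ≈ 0.1057.

0.1057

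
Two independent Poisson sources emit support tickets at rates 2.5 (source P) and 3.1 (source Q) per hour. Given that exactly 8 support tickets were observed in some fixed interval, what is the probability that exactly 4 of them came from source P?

0.2611

Given the total, each event is independently from source P with probability p = λ_P/(λ_P+λ_Q) = 2.5/5.6 ≈ 0.4464.
So K ~ Binomial(8, 2.5/5.6): P(K = 4) = C(8,4) · (2.5/5.6)^4 · (3.1/5.6)^4 ≈ 0.2611.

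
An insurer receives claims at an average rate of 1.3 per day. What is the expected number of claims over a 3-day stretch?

3.9

E[N] = λt = 1.3 × 3 = 3.9 (a 3-day stretch = 3 days).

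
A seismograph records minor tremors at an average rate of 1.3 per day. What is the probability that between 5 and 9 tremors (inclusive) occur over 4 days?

Over the interval, μ = 1.3 × 4 = 5.2 (4 days).
P(5 ≤ N ≤ 9) = Σ_{j=5}^{9} e^(−5.2) · 5.2^j/j! ≈ 0.5542.

0.5542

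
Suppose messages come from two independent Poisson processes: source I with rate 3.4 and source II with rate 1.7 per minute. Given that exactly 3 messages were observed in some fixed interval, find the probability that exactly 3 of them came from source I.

Given the total, each event is independently from source I with probability p = λ_I/(λ_I+λ_II) = 3.4/5.1 ≈ 0.6667.
So K ~ Binomial(3, 3.4/5.1): P(K = 3) = C(3,3) · (3.4/5.1)^3 · (1.7/5.1)^0 ≈ 0.2963.

0.2963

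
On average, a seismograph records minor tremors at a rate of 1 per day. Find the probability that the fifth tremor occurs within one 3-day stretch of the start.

Over the interval, μ = 1 × 3 = 3 (a 3-day stretch = 3 days).
The fifth arrival falls in the interval iff at least 5 events occur there: P(S_5 ≤ t) = P(N ≥ 5) = 1 − P(N ≤ 4) ≈ 0.1847.

0.1847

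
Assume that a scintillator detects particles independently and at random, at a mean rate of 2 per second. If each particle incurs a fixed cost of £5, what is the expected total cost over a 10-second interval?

E[N] = 2 × 10 = 20 (a 10-second interval = 10 seconds); E[cost] = 20 × £5 = £100.

£100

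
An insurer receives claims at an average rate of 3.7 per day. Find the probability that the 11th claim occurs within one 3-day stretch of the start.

Over the interval, μ = 3.7 × 3 = 11.1 (a 3-day stretch = 3 days).
The 11th arrival falls in the interval iff at least 11 events occur there: P(S_11 ≤ t) = P(N ≥ 11) = 1 − P(N ≤ 10) ≈ 0.5520.

0.5520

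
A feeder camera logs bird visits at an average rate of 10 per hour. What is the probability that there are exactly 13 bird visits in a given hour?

With mean μ = 10 per hour,
P(N = 13) = e^(−μ) μ^13/13! = e^(−10) · 10^13/6227020800 ≈ 0.0729.

0.0729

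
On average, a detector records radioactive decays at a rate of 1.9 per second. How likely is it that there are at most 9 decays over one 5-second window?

0.5218

Over the interval, μ = 1.9 × 5 = 9.5 (a 5-second window = 5 seconds).
P(N ≤ 9) = Σ_{j=0}^{9} e^(−μ) μ^j/j! ≈ 0.5218.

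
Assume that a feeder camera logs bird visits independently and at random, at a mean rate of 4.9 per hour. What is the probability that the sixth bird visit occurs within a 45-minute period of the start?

0.1664

Over the interval, μ = 4.9 × 0.75 = 3.675 (a 45-minute period = 0.75 hours).
The sixth arrival falls in the interval iff at least 6 events occur there: P(S_6 ≤ t) = P(N ≥ 6) = 1 − P(N ≤ 5) ≈ 0.1664.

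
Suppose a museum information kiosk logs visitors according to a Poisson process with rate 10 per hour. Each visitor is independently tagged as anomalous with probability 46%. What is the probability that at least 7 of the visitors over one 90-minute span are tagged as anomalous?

0.5353

Thinning: the visitors that are tagged as anomalous themselves form a Poisson process with rate 0.46 × 10 = 4.6 per hour.
Over the interval, μ = 4.6 × 1.5 = 6.9 (a 90-minute span = 1.5 hours).
P(N ≥ 7) = 1 − P(N ≤ 6) ≈ 0.5353.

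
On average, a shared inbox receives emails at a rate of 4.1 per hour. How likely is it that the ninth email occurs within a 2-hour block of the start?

0.4353

Over the interval, μ = 4.1 × 2 = 8.2 (a 2-hour block = 2 hours).
The ninth arrival falls in the interval iff at least 9 events occur there: P(S_9 ≤ t) = P(N ≥ 9) = 1 − P(N ≤ 8) ≈ 0.4353.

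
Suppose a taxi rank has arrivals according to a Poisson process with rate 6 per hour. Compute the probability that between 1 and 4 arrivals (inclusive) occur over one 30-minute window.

Over the interval, μ = 6 × 0.5 = 3 (a 30-minute window = 0.5 hours).
P(1 ≤ N ≤ 4) = Σ_{j=1}^{4} e^(−3) · 3^j/j! ≈ 0.7655.

0.7655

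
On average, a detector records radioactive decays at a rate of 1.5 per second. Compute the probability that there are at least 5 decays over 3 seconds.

Over the interval, μ = 1.5 × 3 = 4.5 (3 seconds).
P(N ≥ 5) = 1 − P(N ≤ 4) = 1 − Σ_{j=0}^{4} e^(−μ) μ^j/j! ≈ 0.4679.

0.4679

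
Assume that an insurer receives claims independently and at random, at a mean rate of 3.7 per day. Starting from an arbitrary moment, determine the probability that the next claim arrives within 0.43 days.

0.7963

Inter-arrival times are exponential with rate λ = 3.7 per day.
P(T ≤ 0.43) = 1 − e^(−λt) = 1 − e^(−3.7 × 0.43) = 1 − e^(−1.591) ≈ 0.7963.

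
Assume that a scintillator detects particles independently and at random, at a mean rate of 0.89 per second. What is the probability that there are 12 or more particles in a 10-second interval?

Over the interval, μ = 0.89 × 10 = 8.9 (a 10-second interval = 10 seconds).
P(N ≥ 12) = 1 − P(N ≤ 11) = 1 − Σ_{j=0}^{11} e^(−μ) μ^j/j! ≈ 0.1874.

0.1874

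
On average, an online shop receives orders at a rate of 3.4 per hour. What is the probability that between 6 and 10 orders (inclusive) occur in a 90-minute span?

Over the interval, μ = 3.4 × 1.5 = 5.1 (a 90-minute span = 1.5 hours).
P(6 ≤ N ≤ 10) = Σ_{j=6}^{10} e^(−5.1) · 5.1^j/j! ≈ 0.3860.

0.3860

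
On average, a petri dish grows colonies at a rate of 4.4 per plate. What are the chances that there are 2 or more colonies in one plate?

With mean μ = 4.4 per plate,
P(N ≥ 2) = 1 − P(N ≤ 1) = 1 − Σ_{j=0}^{1} e^(−μ) μ^j/j! ≈ 0.9337.

0.9337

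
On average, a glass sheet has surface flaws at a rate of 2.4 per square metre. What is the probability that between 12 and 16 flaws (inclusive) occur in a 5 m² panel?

Over the interval, μ = 2.4 × 5 = 12 (a 5 m² panel = 5 square metres).
P(12 ≤ N ≤ 16) = Σ_{j=12}^{16} e^(−12) · 12^j/j! ≈ 0.4371.

0.4371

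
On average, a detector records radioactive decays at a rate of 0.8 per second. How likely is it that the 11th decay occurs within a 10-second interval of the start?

Over the interval, μ = 0.8 × 10 = 8 (a 10-second interval = 10 seconds).
The 11th arrival falls in the interval iff at least 11 events occur there: P(S_11 ≤ t) = P(N ≥ 11) = 1 − P(N ≤ 10) ≈ 0.1841.

0.1841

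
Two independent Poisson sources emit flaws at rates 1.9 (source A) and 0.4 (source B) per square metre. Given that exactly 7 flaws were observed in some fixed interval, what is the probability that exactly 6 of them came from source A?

0.3869

Given the total, each event is independently from source A with probability p = λ_A/(λ_A+λ_B) = 1.9/2.3 ≈ 0.8261.
So K ~ Binomial(7, 1.9/2.3): P(K = 6) = C(7,6) · (1.9/2.3)^6 · (0.4/2.3)^1 ≈ 0.3869.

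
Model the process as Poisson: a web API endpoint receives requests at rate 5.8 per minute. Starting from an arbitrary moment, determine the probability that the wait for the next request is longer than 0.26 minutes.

The wait for the next event is exponential with rate λ = 5.8 per minute.
P(T > 0.26) = e^(−λt) = e^(−5.8 × 0.26) = e^(−1.508) ≈ 0.2214.

0.2214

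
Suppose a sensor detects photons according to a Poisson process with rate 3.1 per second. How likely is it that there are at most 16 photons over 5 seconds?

0.6154

Over the interval, μ = 3.1 × 5 = 15.5 (5 seconds).
P(N ≤ 16) = Σ_{j=0}^{16} e^(−μ) μ^j/j! ≈ 0.6154.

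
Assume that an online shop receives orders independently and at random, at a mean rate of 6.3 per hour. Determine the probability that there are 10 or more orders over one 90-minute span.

0.4717

Over the interval, μ = 6.3 × 1.5 = 9.45 (a 90-minute span = 1.5 hours).
P(N ≥ 10) = 1 − P(N ≤ 9) = 1 − Σ_{j=0}^{9} e^(−μ) μ^j/j! ≈ 0.4717.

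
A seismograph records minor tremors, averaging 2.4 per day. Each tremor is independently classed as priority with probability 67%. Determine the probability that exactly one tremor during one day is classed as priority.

Thinning: the tremors that are classed as priority themselves form a Poisson process with rate 0.67 × 2.4 = 1.608 per day.
So μ = 1.608.
P(N = 1) = e^(−1.608) · 1.608^1/1! ≈ 0.3221.

0.3221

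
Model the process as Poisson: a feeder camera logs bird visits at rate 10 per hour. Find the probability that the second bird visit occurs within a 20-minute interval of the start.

Over the interval, μ = 10 × 1/3 ≈ 3.33333 (a 20-minute interval = 1/3 hours).
The second arrival falls in the interval iff at least 2 events occur there: P(S_2 ≤ t) = P(N ≥ 2) = 1 − P(N ≤ 1) ≈ 0.8454.

0.8454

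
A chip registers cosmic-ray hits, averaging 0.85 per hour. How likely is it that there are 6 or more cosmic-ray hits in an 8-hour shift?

0.6730

Over the interval, μ = 0.85 × 8 = 6.8 (an 8-hour shift = 8 hours).
P(N ≥ 6) = 1 − P(N ≤ 5) = 1 − Σ_{j=0}^{5} e^(−μ) μ^j/j! ≈ 0.6730.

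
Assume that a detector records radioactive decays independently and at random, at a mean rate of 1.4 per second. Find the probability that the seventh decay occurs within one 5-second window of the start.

0.5503

Over the interval, μ = 1.4 × 5 = 7 (a 5-second window = 5 seconds).
The seventh arrival falls in the interval iff at least 7 events occur there: P(S_7 ≤ t) = P(N ≥ 7) = 1 − P(N ≤ 6) ≈ 0.5503.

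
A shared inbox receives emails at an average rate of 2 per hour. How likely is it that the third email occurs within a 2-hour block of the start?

Over the interval, μ = 2 × 2 = 4 (a 2-hour block = 2 hours).
The third arrival falls in the interval iff at least 3 events occur there: P(S_3 ≤ t) = P(N ≥ 3) = 1 − P(N ≤ 2) ≈ 0.7619.

0.7619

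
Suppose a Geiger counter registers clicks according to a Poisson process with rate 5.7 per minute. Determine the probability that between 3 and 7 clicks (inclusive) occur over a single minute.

0.7074

With mean μ = 5.7 per minute,
P(3 ≤ N ≤ 7) = Σ_{j=3}^{7} e^(−5.7) · 5.7^j/j! ≈ 0.7074.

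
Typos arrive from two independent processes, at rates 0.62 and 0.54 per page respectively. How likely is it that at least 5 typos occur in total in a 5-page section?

Independent Poisson processes superpose: combined rate λ = 0.62 + 0.54 = 1.16 per page.
Over the interval, μ = 1.16 × 5 = 5.8 (a 5-page section = 5 pages).
P(N ≥ 5) = 1 − P(N ≤ 4) ≈ 0.6873.

0.6873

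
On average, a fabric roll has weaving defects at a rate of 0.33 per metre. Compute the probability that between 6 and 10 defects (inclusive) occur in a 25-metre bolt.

0.6209

Over the interval, μ = 0.33 × 25 = 8.25 (a 25-metre bolt = 25 metres).
P(6 ≤ N ≤ 10) = Σ_{j=6}^{10} e^(−8.25) · 8.25^j/j! ≈ 0.6209.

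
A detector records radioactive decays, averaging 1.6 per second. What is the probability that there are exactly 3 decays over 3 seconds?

Over the interval, μ = 1.6 × 3 = 4.8 (3 seconds).
P(N = 3) = e^(−μ) μ^3/3! = e^(−4.8) · 4.8^3/6 ≈ 0.1517.

0.1517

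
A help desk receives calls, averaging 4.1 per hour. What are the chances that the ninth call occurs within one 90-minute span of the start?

0.1686

Over the interval, μ = 4.1 × 1.5 = 6.15 (a 90-minute span = 1.5 hours).
The ninth arrival falls in the interval iff at least 9 events occur there: P(S_9 ≤ t) = P(N ≥ 9) = 1 − P(N ≤ 8) ≈ 0.1686.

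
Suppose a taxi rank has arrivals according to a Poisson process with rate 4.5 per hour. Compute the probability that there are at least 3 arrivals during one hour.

0.8264

With mean μ = 4.5 per hour,
P(N ≥ 3) = 1 − P(N ≤ 2) = 1 − Σ_{j=0}^{2} e^(−μ) μ^j/j! ≈ 0.8264.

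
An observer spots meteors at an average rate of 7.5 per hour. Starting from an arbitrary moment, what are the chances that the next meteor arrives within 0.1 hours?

0.5276

Inter-arrival times are exponential with rate λ = 7.5 per hour.
P(T ≤ 0.1) = 1 − e^(−λt) = 1 − e^(−7.5 × 0.1) = 1 − e^(−0.75) ≈ 0.5276.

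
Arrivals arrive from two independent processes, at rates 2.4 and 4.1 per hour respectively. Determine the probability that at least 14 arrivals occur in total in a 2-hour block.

Independent Poisson processes superpose: combined rate λ = 2.4 + 4.1 = 6.5 per hour.
Over the interval, μ = 6.5 × 2 = 13 (a 2-hour block = 2 hours).
P(N ≥ 14) = 1 − P(N ≤ 13) ≈ 0.4270.

0.4270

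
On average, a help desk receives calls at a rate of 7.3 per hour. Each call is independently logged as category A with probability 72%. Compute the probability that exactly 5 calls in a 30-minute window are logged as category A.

Thinning: the calls that are logged as category A themselves form a Poisson process with rate 0.72 × 7.3 = 5.256 per hour.
Over the interval, μ = 5.256 × 0.5 = 2.628 (a 30-minute window = 0.5 hours).
P(N = 5) = e^(−2.628) · 2.628^5/5! ≈ 0.0754.

0.0754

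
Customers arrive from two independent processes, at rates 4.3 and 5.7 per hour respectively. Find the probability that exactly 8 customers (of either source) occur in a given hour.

Independent Poisson processes superpose: combined rate λ = 4.3 + 5.7 = 10 per hour.
So μ = 10.
P(N = 8) = e^(−10) · 10^8/8! ≈ 0.1126.

0.1126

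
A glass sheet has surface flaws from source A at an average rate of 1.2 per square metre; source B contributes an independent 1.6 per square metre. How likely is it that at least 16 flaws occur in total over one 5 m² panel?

0.3306

Independent Poisson processes superpose: combined rate λ = 1.2 + 1.6 = 2.8 per square metre.
Over the interval, μ = 2.8 × 5 = 14 (a 5 m² panel = 5 square metres).
P(N ≥ 16) = 1 − P(N ≤ 15) ≈ 0.3306.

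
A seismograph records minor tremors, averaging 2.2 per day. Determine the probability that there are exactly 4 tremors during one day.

0.1082

With mean μ = 2.2 per day,
P(N = 4) = e^(−μ) μ^4/4! = e^(−2.2) · 2.2^4/24 ≈ 0.1082.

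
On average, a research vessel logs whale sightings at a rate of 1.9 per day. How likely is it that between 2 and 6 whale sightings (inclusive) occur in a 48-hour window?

0.8017

Over the interval, μ = 1.9 × 2 = 3.8 (a 48-hour window = 2 days).
P(2 ≤ N ≤ 6) = Σ_{j=2}^{6} e^(−3.8) · 3.8^j/j! ≈ 0.8017.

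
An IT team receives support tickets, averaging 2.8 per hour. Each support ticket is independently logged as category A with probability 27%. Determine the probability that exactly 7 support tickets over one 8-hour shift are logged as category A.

Thinning: the support tickets that are logged as category A themselves form a Poisson process with rate 0.27 × 2.8 = 0.756 per hour.
Over the interval, μ = 0.756 × 8 = 6.048 (an 8-hour shift = 8 hours).
P(N = 7) = e^(−6.048) · 6.048^7/7! ≈ 0.1388.

0.1388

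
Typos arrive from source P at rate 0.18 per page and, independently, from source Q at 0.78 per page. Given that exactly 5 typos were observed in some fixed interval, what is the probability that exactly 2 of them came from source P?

0.1886

Given the total, each event is independently from source P with probability p = λ_P/(λ_P+λ_Q) = 0.18/0.96 = 0.1875.
So K ~ Binomial(5, 0.18/0.96): P(K = 2) = C(5,2) · (0.18/0.96)^2 · (0.78/0.96)^3 ≈ 0.1886.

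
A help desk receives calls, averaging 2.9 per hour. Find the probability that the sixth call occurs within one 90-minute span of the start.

0.2717

Over the interval, μ = 2.9 × 1.5 = 4.35 (a 90-minute span = 1.5 hours).
The sixth arrival falls in the interval iff at least 6 events occur there: P(S_6 ≤ t) = P(N ≥ 6) = 1 − P(N ≤ 5) ≈ 0.2717.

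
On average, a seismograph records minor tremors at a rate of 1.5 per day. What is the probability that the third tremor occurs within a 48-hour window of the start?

Over the interval, μ = 1.5 × 2 = 3 (a 48-hour window = 2 days).
The third arrival falls in the interval iff at least 3 events occur there: P(S_3 ≤ t) = P(N ≥ 3) = 1 − P(N ≤ 2) ≈ 0.5768.

0.5768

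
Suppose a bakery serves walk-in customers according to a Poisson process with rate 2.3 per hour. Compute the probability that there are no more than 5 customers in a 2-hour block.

Over the interval, μ = 2.3 × 2 = 4.6 (a 2-hour block = 2 hours).
P(N ≤ 5) = Σ_{j=0}^{5} e^(−μ) μ^j/j! ≈ 0.6858.

0.6858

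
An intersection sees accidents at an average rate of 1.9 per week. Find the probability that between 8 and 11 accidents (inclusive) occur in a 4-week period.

Over the interval, μ = 1.9 × 4 = 7.6 (a 4-week period = 4 weeks).
P(8 ≤ N ≤ 11) = Σ_{j=8}^{11} e^(−7.6) · 7.6^j/j! ≈ 0.4047.

0.4047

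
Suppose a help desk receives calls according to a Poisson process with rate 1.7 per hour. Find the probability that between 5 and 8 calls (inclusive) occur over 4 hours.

0.5627

Over the interval, μ = 1.7 × 4 = 6.8 (4 hours).
P(5 ≤ N ≤ 8) = Σ_{j=5}^{8} e^(−6.8) · 6.8^j/j! ≈ 0.5627.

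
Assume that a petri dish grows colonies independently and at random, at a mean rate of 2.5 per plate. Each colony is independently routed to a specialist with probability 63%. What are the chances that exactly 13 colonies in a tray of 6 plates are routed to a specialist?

Thinning: the colonies that are routed to a specialist themselves form a Poisson process with rate 0.63 × 2.5 = 1.575 per plate.
Over the interval, μ = 1.575 × 6 = 9.45 (a tray of 6 plates = 6 plates).
P(N = 13) = e^(−9.45) · 9.45^13/13! ≈ 0.0606.

0.0606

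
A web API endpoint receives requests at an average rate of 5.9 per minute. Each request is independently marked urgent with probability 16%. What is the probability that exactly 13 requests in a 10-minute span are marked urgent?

Thinning: the requests that are marked urgent themselves form a Poisson process with rate 0.16 × 5.9 = 0.944 per minute.
Over the interval, μ = 0.944 × 10 = 9.44 (a 10-minute span = 10 minutes).
P(N = 13) = e^(−9.44) · 9.44^13/13! ≈ 0.0603.

0.0603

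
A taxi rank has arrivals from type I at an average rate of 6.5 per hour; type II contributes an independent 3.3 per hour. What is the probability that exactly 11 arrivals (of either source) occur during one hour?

0.1112

Independent Poisson processes superpose: combined rate λ = 6.5 + 3.3 = 9.8 per hour.
So μ = 9.8.
P(N = 11) = e^(−9.8) · 9.8^11/11! ≈ 0.1112.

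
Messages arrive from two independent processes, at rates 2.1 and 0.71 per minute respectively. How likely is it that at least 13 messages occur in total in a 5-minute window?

0.6464

Independent Poisson processes superpose: combined rate λ = 2.1 + 0.71 = 2.81 per minute.
Over the interval, μ = 2.81 × 5 = 14.05 (a 5-minute window = 5 minutes).
P(N ≥ 13) = 1 − P(N ≤ 12) ≈ 0.6464.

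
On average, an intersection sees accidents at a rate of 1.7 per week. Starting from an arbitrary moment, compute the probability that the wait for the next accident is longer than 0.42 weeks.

0.4897

The wait for the next event is exponential with rate λ = 1.7 per week.
P(T > 0.42) = e^(−λt) = e^(−1.7 × 0.42) = e^(−0.714) ≈ 0.4897.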